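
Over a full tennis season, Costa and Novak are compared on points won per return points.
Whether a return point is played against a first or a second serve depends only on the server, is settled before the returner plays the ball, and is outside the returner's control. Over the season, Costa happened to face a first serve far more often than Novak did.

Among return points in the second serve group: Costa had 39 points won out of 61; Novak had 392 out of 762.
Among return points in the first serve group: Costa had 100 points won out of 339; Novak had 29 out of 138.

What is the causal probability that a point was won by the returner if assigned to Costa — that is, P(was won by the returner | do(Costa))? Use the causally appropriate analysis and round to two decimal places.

0.51

Costa is higher inside every serve type stratum but Novak is higher in aggregate. Whether to stratify depends on how serve type relates to the player.
Serve type satisfies the back-door criterion: it is not a descendant of the player, and it blocks the spurious path from player to outcome. Adjusting for it (i.e., using the within-serve type rates) gives the causal effect.
Standardising Costa to the population serve type mix: 0.633·39/61 + 0.367·100/339 = 0.513.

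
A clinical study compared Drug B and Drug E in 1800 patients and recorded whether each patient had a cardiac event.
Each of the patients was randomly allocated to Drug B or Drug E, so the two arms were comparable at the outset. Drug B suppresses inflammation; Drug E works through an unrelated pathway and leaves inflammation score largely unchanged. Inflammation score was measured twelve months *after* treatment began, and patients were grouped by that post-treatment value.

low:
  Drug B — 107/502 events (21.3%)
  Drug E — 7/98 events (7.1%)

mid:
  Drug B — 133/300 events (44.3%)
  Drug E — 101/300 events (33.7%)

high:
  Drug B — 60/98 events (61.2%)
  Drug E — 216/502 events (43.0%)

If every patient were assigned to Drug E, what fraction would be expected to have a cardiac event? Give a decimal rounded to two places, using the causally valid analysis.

0.36

Inflammation score here is a post-treatment variable shaped by the drug; conditioning on it would introduce bias rather than remove it. The overall comparison is the causal one.
So P(outcome | do(Drug E)) is just the pooled rate for Drug E: 324/900 = 0.360.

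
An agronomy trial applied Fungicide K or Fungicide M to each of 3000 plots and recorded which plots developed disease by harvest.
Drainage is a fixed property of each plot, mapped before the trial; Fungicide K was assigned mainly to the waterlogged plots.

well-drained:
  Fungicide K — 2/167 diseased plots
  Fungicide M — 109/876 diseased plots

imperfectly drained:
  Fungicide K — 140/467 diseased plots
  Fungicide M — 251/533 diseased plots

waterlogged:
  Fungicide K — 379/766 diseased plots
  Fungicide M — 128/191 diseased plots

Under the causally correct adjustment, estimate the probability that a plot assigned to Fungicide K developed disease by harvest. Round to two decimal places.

Fungicide K is lower inside every field drainage stratum but Fungicide M is lower in aggregate. Whether to stratify depends on how field drainage relates to the fungicide.
Field drainage differs across fungicides for reasons unrelated to any effect of the fungicide itself, and it separately predicts the outcome — a classic confounder. We must compare within field drainage levels.
Standardising Fungicide K to the population field drainage mix: 0.348·2/167 + 0.333·140/467 + 0.319·379/766 = 0.262.

0.26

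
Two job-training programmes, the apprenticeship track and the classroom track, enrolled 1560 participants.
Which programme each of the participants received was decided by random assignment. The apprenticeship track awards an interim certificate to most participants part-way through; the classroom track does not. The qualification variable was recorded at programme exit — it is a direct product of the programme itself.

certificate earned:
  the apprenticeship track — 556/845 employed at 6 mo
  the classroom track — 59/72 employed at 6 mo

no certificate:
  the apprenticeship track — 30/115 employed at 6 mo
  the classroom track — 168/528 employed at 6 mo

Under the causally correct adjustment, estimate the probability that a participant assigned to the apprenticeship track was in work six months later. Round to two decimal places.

The qualification attained during the programme-specific comparison favours the classroom track throughout, but the pooled figures favour the apprenticeship track. The question is whether to condition on qualification attained during the programme.
Qualification attained during the programme here is a post-treatment variable shaped by the programme; conditioning on it would introduce bias rather than remove it. The overall comparison is the causal one.
So P(outcome | do(the apprenticeship track)) is just the pooled rate for the apprenticeship track: 586/960 = 0.610.

0.61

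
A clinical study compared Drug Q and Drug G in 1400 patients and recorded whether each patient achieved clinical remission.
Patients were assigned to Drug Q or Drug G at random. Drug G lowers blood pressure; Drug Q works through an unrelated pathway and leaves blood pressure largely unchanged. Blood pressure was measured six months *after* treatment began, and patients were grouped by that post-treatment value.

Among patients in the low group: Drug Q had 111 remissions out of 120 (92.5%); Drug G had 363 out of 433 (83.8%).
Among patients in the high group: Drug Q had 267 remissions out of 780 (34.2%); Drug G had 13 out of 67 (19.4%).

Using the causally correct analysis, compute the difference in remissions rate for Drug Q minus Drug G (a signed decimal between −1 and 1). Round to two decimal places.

Drug Q is higher inside every blood pressure stratum but Drug G is higher in aggregate. Whether to stratify depends on how blood pressure relates to the drug.
Because the drug influences blood pressure, blood pressure is a post-treatment mediator, not a confounder. Stratifying on it would bias the estimate; the causal effect is the crude pooled difference.
The causal difference is the pooled difference: 0.420 − 0.752 = -0.332.

-0.33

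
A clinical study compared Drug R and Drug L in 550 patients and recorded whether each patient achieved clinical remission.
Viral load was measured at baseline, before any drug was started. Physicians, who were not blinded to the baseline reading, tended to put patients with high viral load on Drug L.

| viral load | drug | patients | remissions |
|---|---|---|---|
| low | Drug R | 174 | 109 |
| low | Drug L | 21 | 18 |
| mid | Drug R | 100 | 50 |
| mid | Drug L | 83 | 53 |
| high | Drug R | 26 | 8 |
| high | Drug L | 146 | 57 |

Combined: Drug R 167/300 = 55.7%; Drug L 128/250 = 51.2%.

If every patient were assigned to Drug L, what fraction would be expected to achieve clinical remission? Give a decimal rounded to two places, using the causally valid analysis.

Nothing the drug does changes viral load; the imbalance is an allocation artefact. With viral load also predicting the outcome, the pooled figure is confounded, and the within-stratum comparison is the causal one.
Standardising Drug L to the population viral load mix: 0.355·18/21 + 0.333·53/83 + 0.313·57/146 = 0.638.

0.64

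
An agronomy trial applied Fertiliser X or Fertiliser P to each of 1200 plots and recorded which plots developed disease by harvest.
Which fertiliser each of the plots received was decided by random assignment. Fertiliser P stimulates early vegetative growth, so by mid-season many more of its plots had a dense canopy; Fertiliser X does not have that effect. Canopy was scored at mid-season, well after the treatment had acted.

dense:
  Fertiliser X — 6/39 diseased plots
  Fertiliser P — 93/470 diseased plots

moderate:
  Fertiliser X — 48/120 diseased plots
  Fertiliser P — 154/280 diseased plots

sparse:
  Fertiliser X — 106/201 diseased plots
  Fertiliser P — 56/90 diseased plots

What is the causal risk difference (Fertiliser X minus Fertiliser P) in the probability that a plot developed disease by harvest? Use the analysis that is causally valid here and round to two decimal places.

Mid-season canopy lies on the pathway fertiliser → mid-season canopy → outcome, so adjusting for it blocks the indirect effect. For the total causal effect of fertiliser, use the unadjusted pooled rates.
The causal difference is the pooled difference: 0.444 − 0.361 = +0.084.

+0.08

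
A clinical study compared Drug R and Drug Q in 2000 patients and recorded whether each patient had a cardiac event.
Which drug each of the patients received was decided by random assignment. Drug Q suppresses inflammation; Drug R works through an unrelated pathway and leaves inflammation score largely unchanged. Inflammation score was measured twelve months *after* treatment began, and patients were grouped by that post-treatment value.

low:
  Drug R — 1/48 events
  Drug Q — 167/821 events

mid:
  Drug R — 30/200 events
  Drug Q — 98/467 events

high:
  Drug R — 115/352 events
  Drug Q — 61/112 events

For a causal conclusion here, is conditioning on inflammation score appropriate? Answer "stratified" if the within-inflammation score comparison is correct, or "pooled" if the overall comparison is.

Within every inflammation score level Drug R has the lower rate, yet pooled Drug Q does — Simpson's reversal.
The distribution of inflammation score is itself part of what the drug does — it is an intermediate outcome. Holding it fixed would remove that part of the effect; the total effect is the pooled difference.
Pooled: Drug R 24.3% vs Drug Q 23.3%; Drug Q is lower overall.

pooled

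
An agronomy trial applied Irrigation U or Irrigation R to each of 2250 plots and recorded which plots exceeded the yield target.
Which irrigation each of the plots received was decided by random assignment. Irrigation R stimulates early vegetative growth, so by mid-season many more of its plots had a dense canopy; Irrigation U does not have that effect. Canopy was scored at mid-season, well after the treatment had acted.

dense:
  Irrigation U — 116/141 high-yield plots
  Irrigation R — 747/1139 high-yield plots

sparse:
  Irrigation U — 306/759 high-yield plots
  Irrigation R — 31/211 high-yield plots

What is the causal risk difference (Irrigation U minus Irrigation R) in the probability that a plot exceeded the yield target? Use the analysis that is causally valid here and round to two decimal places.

-0.11

Mid-season canopy lies on the pathway irrigation → mid-season canopy → outcome, so adjusting for it blocks the indirect effect. For the total causal effect of irrigation, use the unadjusted pooled rates.
The causal difference is the pooled difference: 0.469 − 0.576 = -0.107.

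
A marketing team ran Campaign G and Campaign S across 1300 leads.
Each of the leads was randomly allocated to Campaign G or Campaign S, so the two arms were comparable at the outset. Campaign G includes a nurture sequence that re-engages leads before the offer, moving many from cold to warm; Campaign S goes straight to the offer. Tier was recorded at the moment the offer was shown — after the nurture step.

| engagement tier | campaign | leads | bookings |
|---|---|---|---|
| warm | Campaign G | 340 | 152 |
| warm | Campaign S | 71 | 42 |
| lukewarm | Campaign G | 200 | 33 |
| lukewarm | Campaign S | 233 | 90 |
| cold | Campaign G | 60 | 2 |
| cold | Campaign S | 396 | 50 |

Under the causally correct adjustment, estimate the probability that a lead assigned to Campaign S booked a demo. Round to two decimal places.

The stratified and pooled comparisons disagree (Campaign S wins within each engagement tier; Campaign G wins overall), so the answer turns on the causal role of engagement tier.
Engagement tier lies on the pathway campaign → engagement tier → outcome, so adjusting for it blocks the indirect effect. For the total causal effect of campaign, use the unadjusted pooled rates.
So P(outcome | do(Campaign S)) is just the pooled rate for Campaign S: 182/700 = 0.260.

0.26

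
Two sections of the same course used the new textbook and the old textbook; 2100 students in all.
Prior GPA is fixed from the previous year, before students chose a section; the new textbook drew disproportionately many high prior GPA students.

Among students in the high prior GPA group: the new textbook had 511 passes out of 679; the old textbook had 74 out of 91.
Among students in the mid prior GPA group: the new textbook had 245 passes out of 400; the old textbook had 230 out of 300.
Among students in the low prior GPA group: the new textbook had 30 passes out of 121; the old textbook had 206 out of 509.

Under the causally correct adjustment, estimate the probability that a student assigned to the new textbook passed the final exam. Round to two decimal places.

0.55

Within every prior GPA band level the old textbook has the higher rate, yet pooled the new textbook does — Simpson's reversal.
Prior GPA band is set before the teaching method has any effect — it is not caused by the teaching method — and it independently drives the outcome. That makes it a confounder, so the causal comparison is within prior GPA band levels.
Standardising the new textbook to the population prior GPA band mix: 0.367·511/679 + 0.333·245/400 + 0.300·30/121 = 0.554.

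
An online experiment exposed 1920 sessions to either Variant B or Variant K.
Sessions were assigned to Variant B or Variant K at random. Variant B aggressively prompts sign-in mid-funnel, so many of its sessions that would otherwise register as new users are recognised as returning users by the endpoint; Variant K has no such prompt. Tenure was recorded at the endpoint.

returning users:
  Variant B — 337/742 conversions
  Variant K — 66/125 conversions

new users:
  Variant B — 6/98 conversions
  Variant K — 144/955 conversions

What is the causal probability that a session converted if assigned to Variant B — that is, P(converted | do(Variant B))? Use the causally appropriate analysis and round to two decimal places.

The user tenure-specific comparison favours Variant K throughout, but the pooled figures favour Variant B. The question is whether to condition on user tenure.
User tenure lies on the pathway variant → user tenure → outcome, so adjusting for it blocks the indirect effect. For the total causal effect of variant, use the unadjusted pooled rates.
So P(outcome | do(Variant B)) is just the pooled rate for Variant B: 343/840 = 0.408.

0.41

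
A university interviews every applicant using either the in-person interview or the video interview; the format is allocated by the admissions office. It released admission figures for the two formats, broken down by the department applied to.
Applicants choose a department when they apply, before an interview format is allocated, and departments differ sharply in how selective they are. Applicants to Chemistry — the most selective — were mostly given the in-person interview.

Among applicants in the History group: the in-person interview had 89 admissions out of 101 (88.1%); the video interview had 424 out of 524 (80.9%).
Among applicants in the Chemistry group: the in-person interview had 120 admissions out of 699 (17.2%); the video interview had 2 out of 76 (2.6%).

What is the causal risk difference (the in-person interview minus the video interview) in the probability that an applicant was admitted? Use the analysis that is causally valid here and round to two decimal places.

Since department is a pre-existing factor (not a product of the interview format) and it affects the outcome on its own, it is a confounder. The stratified rates, not the pooled rate, identify the causal effect.
Adjusting over the population distribution of department: 0.446·(0.881−0.809) + 0.554·(0.172−0.026) = +0.113.

+0.11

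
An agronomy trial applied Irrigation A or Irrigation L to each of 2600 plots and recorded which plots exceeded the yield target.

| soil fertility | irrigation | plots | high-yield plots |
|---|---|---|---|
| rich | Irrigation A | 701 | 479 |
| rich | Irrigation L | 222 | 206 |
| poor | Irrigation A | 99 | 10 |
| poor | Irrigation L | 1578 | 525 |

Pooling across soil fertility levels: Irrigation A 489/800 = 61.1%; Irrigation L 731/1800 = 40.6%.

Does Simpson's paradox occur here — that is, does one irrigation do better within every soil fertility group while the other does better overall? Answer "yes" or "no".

Within each soil fertility level (rich 68.3% vs 92.8%; poor 10.1% vs 33.3%), Irrigation L has the higher rate every time. Pooled: 61.1% vs 40.6% — Irrigation A has the higher rate overall. The two comparisons disagree.

yes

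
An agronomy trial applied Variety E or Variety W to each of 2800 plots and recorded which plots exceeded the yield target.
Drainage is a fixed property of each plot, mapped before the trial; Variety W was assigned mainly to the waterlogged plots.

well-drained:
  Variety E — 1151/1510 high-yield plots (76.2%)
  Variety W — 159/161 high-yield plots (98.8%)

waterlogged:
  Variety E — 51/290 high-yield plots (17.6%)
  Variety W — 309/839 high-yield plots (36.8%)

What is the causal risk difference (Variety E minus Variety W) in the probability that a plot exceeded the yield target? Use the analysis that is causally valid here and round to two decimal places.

The stratified and pooled comparisons disagree (Variety W wins within each field drainage; Variety E wins overall), so the answer turns on the causal role of field drainage.
Here field drainage is a common cause — it drives both which variety a case falls under and the outcome. The crude comparison mixes populations; the stratum-specific rates are the causally relevant ones.
Adjusting over the population distribution of field drainage: 0.597·(0.762−0.988) + 0.403·(0.176−0.368) = -0.212.

-0.21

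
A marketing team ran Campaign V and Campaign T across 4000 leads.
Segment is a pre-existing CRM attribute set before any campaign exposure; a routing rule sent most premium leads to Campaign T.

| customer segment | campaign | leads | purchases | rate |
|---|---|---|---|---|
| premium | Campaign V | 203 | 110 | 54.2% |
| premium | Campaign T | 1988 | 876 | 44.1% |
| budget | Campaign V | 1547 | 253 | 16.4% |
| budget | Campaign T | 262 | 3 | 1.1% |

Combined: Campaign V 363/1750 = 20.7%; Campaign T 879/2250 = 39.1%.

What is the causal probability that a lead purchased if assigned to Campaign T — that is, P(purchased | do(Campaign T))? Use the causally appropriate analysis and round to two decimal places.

Customer segment satisfies the back-door criterion: it is not a descendant of the campaign, and it blocks the spurious path from campaign to outcome. Adjusting for it (i.e., using the within-customer segment rates) gives the causal effect.
Standardising Campaign T to the population customer segment mix: 0.548·876/1988 + 0.452·3/262 = 0.247.

0.25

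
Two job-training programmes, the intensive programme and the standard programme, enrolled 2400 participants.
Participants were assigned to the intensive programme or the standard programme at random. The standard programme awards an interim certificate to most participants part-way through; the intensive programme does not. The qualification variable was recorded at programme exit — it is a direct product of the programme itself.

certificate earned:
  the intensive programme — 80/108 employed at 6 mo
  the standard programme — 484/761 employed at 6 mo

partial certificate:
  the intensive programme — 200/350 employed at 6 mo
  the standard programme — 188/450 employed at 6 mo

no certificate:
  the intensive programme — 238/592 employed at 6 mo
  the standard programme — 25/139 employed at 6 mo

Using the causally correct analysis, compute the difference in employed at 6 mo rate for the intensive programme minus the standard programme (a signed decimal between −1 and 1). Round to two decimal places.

the intensive programme is higher inside every qualification attained during the programme stratum but the standard programme is higher in aggregate. Whether to stratify depends on how qualification attained during the programme relates to the programme.
Stratifying would compare programmes among participants the programmes themselves sorted into qualification attained during the programme groups — a form of selection on an intermediate. The unconditioned pooled rates give the total causal effect.
The causal difference is the pooled difference: 0.493 − 0.516 = -0.023.

-0.02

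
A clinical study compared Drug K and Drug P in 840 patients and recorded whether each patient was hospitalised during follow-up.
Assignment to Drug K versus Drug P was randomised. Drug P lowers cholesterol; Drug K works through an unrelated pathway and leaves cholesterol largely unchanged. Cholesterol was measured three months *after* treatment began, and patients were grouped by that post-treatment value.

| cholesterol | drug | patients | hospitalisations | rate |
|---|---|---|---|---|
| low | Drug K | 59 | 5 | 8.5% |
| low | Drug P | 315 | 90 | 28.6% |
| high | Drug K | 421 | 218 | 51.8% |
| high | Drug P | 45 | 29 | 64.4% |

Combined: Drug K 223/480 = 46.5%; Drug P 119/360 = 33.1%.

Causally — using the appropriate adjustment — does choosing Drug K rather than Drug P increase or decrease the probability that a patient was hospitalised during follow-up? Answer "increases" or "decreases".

increases

Cholesterol is downstream of the drug. One should not condition on a consequence of treatment, so the overall rates are the right comparison.
Pooled: Drug K 46.5% vs Drug P 33.1%; Drug P is lower overall.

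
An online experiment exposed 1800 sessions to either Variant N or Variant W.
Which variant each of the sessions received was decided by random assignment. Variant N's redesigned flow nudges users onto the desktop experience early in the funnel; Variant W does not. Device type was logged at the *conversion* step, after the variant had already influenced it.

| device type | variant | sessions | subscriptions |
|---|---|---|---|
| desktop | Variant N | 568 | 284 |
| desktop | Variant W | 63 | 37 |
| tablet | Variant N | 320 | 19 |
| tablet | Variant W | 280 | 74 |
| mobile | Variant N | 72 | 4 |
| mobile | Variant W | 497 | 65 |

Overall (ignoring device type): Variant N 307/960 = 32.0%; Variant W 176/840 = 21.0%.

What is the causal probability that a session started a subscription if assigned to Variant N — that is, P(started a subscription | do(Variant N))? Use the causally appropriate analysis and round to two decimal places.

0.32

Device type is recorded after the variant and is itself shifted by it — it sits on the causal path from variant to outcome. Conditioning on a mediator would strip out part of the effect we want; the pooled comparison gives the total causal effect.
So P(outcome | do(Variant N)) is just the pooled rate for Variant N: 307/960 = 0.320.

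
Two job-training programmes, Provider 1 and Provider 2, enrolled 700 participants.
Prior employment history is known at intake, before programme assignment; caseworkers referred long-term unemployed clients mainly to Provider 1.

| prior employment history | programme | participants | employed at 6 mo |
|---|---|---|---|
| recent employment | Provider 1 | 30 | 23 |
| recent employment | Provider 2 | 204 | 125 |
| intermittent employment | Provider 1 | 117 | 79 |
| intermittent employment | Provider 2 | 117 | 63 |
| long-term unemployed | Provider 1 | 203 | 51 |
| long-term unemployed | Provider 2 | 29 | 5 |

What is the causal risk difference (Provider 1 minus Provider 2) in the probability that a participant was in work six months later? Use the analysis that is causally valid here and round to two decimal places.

The prior employment history-specific comparison favours Provider 1 throughout, but the pooled figures favour Provider 2. The question is whether to condition on prior employment history.
The imbalance in prior employment history arose from how participants were allocated, not from anything the programme did; and prior employment history independently affects the outcome. The pooled gap is confounded — condition on prior employment history.
Adjusting over the population distribution of prior employment history: 0.334·(0.767−0.613) + 0.334·(0.675−0.538) + 0.331·(0.251−0.172) = +0.123.

+0.12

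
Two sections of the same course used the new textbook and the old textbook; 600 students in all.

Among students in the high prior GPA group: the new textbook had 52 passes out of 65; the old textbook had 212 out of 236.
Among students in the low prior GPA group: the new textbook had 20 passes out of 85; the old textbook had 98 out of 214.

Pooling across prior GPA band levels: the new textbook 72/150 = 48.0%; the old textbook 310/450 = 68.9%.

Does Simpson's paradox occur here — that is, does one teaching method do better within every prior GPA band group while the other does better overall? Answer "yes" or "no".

no

Within each prior GPA band level (high prior GPA 80.0% vs 89.8%; low prior GPA 23.5% vs 45.8%), the old textbook has the higher rate every time. Pooled: 48.0% vs 68.9% — the old textbook has the higher rate overall. They agree.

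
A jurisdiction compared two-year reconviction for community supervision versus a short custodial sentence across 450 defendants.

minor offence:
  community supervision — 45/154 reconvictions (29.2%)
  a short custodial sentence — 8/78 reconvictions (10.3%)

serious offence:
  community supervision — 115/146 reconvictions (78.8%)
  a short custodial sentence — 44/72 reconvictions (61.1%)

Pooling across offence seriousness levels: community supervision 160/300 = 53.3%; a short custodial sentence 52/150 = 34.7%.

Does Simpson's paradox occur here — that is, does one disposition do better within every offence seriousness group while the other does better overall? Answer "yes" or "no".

no

Within each offence seriousness level (minor offence 29.2% vs 10.3%; serious offence 78.8% vs 61.1%), a short custodial sentence has the lower rate every time. Pooled: 53.3% vs 34.7% — a short custodial sentence has the lower rate overall. They agree.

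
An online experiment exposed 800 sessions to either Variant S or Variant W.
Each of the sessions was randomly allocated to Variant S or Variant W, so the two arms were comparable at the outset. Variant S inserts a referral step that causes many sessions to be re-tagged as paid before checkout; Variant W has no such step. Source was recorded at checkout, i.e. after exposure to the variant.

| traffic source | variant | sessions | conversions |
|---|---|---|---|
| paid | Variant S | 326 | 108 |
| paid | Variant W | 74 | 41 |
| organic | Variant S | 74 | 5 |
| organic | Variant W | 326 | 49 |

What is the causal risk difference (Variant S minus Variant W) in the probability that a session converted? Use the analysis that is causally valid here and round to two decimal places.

The traffic source-specific comparison favours Variant W throughout, but the pooled figures favour Variant S. The question is whether to condition on traffic source.
Traffic source is recorded after the variant and is itself shifted by it — it sits on the causal path from variant to outcome. Conditioning on a mediator would strip out part of the effect we want; the pooled comparison gives the total causal effect.
The causal difference is the pooled difference: 0.282 − 0.225 = +0.058.

+0.06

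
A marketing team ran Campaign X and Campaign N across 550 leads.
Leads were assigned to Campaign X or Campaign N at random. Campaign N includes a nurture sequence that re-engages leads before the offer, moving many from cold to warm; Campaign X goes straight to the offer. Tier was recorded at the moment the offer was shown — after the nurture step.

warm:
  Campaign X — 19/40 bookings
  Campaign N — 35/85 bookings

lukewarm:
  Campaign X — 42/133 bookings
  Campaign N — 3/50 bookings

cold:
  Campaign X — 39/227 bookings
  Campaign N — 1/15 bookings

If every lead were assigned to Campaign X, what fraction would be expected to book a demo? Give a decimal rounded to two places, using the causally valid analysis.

Within every engagement tier level Campaign X has the higher rate, yet pooled Campaign N does — Simpson's reversal.
Because the campaign influences engagement tier, engagement tier is a post-treatment mediator, not a confounder. Stratifying on it would bias the estimate; the causal effect is the crude pooled difference.
So P(outcome | do(Campaign X)) is just the pooled rate for Campaign X: 100/400 = 0.250.

0.25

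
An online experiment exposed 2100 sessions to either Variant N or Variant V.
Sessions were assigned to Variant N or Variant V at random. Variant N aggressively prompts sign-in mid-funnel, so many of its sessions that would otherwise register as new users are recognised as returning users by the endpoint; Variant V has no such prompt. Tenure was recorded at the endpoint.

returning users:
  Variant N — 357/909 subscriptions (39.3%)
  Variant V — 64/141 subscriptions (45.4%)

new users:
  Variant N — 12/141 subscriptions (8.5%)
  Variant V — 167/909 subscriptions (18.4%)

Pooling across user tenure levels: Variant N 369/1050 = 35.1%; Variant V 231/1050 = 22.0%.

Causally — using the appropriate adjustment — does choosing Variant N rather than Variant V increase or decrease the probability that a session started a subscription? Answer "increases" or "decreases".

increases

The distribution of user tenure is itself part of what the variant does — it is an intermediate outcome. Holding it fixed would remove that part of the effect; the total effect is the pooled difference.
Pooled: Variant N 35.1% vs Variant V 22.0%; Variant N is higher overall.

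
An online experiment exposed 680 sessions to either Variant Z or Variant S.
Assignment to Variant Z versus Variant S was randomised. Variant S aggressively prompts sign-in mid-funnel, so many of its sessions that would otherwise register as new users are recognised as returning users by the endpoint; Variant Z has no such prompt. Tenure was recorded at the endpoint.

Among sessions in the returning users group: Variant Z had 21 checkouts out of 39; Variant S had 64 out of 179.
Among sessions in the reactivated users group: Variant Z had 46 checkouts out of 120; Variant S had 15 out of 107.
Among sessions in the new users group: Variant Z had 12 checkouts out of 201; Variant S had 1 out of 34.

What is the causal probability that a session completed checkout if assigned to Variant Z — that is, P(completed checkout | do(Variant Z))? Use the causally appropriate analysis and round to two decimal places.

0.22

User tenure is downstream of the variant. One should not condition on a consequence of treatment, so the overall rates are the right comparison.
So P(outcome | do(Variant Z)) is just the pooled rate for Variant Z: 79/360 = 0.219.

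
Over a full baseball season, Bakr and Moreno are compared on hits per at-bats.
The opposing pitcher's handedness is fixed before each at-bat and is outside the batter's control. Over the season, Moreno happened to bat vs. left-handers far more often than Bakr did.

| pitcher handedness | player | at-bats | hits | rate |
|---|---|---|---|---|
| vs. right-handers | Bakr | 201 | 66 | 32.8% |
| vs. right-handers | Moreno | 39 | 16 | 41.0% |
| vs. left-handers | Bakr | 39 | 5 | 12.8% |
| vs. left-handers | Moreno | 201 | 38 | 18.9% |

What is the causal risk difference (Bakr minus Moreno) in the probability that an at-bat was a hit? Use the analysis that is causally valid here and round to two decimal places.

Pitcher handedness is set before the player has any effect — it is not caused by the player — and it independently drives the outcome. That makes it a confounder, so the causal comparison is within pitcher handedness levels.
Adjusting over the population distribution of pitcher handedness: 0.500·(0.328−0.410) + 0.500·(0.128−0.189) = -0.071.

-0.07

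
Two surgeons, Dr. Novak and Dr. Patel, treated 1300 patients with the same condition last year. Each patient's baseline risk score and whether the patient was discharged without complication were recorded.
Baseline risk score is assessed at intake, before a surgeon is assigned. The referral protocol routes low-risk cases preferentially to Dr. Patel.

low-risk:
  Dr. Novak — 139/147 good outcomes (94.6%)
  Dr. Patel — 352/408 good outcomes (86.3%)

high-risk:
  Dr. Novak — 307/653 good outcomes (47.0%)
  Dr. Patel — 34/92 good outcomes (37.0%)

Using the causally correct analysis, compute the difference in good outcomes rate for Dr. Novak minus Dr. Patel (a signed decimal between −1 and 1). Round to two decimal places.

The baseline risk score-specific comparison favours Dr. Novak throughout, but the pooled figures favour Dr. Patel. The question is whether to condition on baseline risk score.
Baseline risk score is set before the surgeon has any effect — it is not caused by the surgeon — and it independently drives the outcome. That makes it a confounder, so the causal comparison is within baseline risk score levels.
Adjusting over the population distribution of baseline risk score: 0.427·(0.946−0.863) + 0.573·(0.470−0.370) = +0.093.

+0.09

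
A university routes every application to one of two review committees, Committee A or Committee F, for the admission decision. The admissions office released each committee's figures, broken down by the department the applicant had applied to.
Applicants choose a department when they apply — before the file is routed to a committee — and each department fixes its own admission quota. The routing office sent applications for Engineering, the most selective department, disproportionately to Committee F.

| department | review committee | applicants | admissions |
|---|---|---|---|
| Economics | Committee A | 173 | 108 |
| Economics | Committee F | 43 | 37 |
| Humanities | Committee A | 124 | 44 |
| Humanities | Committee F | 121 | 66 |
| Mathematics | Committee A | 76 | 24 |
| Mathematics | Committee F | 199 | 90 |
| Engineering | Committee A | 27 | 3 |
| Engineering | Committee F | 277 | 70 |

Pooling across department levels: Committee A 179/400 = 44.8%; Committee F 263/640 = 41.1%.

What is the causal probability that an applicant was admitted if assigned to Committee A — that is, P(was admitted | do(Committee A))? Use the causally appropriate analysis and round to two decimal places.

0.33

Committee F is higher inside every department stratum but Committee A is higher in aggregate. Whether to stratify depends on how department relates to the review committee.
Department satisfies the back-door criterion: it is not a descendant of the review committee, and it blocks the spurious path from review committee to outcome. Adjusting for it (i.e., using the within-department rates) gives the causal effect.
Standardising Committee A to the population department mix: 0.208·108/173 + 0.236·44/124 + 0.264·24/76 + 0.292·3/27 = 0.329.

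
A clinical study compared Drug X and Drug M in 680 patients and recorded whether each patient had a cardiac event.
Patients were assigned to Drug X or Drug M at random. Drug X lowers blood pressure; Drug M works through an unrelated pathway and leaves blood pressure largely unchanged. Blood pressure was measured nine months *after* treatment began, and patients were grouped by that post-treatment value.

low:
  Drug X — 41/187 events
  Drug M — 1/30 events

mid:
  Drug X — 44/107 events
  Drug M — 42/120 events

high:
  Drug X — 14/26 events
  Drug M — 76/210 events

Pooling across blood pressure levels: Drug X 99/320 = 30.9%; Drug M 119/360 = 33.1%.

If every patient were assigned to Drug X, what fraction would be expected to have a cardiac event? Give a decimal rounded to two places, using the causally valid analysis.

Blood pressure is downstream of the drug. One should not condition on a consequence of treatment, so the overall rates are the right comparison.
So P(outcome | do(Drug X)) is just the pooled rate for Drug X: 99/320 = 0.309.

0.31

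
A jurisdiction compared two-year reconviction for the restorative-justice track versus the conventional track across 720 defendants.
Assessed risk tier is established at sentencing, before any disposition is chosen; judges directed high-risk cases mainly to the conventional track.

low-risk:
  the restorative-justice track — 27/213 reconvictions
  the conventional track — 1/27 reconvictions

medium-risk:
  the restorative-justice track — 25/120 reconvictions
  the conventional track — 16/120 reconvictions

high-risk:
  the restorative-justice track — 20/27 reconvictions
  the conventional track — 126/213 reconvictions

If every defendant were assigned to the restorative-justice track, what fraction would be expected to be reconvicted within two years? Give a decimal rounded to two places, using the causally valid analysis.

0.36

Assessed risk tier differs across dispositions for reasons unrelated to any effect of the disposition itself, and it separately predicts the outcome — a classic confounder. We must compare within assessed risk tier levels.
Standardising the restorative-justice track to the population assessed risk tier mix: 0.333·27/213 + 0.333·25/120 + 0.333·20/27 = 0.359.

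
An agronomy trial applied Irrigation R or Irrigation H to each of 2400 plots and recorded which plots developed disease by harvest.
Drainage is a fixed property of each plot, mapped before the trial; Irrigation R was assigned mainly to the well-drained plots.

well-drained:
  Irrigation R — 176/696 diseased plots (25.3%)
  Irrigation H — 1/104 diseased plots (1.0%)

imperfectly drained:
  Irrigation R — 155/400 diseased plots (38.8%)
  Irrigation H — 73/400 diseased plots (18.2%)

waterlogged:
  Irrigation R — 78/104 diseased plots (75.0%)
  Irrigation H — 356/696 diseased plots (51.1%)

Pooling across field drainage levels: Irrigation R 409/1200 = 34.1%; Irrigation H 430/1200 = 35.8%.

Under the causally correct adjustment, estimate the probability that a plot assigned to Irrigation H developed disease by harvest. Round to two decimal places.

0.23

Here field drainage is a common cause — it drives both which irrigation a case falls under and the outcome. The crude comparison mixes populations; the stratum-specific rates are the causally relevant ones.
Standardising Irrigation H to the population field drainage mix: 0.333·1/104 + 0.333·73/400 + 0.333·356/696 = 0.235.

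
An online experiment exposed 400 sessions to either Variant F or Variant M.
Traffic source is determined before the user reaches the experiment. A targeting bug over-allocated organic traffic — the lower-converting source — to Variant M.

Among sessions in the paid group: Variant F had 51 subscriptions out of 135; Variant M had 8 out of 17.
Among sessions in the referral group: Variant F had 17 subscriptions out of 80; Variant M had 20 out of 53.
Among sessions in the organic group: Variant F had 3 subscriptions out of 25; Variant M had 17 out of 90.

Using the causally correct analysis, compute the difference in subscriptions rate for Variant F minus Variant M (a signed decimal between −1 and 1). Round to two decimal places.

Traffic source differs across variants for reasons unrelated to any effect of the variant itself, and it separately predicts the outcome — a classic confounder. We must compare within traffic source levels.
Adjusting over the population distribution of traffic source: 0.380·(0.378−0.471) + 0.333·(0.212−0.377) + 0.287·(0.120−0.189) = -0.110.

-0.11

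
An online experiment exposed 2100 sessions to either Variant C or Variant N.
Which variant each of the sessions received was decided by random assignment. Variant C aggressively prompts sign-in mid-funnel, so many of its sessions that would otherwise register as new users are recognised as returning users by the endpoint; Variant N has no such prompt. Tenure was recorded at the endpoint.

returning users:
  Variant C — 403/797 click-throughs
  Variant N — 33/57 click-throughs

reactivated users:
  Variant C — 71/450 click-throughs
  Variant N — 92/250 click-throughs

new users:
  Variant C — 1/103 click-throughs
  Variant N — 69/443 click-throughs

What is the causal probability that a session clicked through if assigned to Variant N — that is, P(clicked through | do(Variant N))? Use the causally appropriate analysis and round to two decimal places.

0.26

User tenure is downstream of the variant. One should not condition on a consequence of treatment, so the overall rates are the right comparison.
So P(outcome | do(Variant N)) is just the pooled rate for Variant N: 194/750 = 0.259.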